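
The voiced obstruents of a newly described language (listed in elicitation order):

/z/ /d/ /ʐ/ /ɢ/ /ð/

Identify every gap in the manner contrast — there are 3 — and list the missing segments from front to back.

place of articulation  stop      fricative
dental            —         ð       
alveolar          d         z       
retroflex         —         ʐ       
uvular            ɢ         —       
Gaps, from front to back: dental lacks stop (/d̪/); retroflex lacks stop (/ɖ/); uvular lacks fricative (/ʁ/).

/d̪/, /ɖ/, /ʁ/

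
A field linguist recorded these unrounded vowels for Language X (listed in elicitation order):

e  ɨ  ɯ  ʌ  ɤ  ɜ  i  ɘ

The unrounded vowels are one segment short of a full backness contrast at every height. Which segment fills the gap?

/ɛ/

Front: /i/ (high), /e/ (high-mid).
Central: /ɨ/ (high), /ɘ/ (high-mid), /ɜ/ (low-mid).
Back: /ɯ/ (high), /ɤ/ (high-mid), /ʌ/ (low-mid).
The low-mid row has no front member, so the gap is the low-mid front unrounded vowel /ɛ/.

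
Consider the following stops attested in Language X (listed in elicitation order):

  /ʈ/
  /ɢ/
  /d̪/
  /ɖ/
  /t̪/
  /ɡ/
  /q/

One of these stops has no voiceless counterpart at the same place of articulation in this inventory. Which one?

Dental: /t̪/ ~ /d̪/
Retroflex: /ʈ/ ~ /ɖ/
Uvular: /q/ ~ /ɢ/
Velar: only /ɡ/ (voiced); no voiceless partner.
So /ɡ/ is the unpaired segment.

/ɡ/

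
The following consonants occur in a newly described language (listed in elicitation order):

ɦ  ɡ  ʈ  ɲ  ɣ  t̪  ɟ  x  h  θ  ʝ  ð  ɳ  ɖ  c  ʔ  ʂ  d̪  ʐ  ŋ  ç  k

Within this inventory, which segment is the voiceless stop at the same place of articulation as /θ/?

/θ/ is a voiceless dental fricative.
The voiceless stop at the same place is a voiceless dental stop — in this inventory, /t̪/.

/t̪/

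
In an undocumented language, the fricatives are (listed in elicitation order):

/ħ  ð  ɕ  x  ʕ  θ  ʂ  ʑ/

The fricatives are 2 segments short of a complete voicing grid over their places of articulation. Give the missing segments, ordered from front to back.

Voiceless: /θ/ (dental), /ʂ/ (retroflex), /ɕ/ (alveolo-palatal), /x/ (velar), /ħ/ (pharyngeal).
Voiced: /ð/ (dental), /ʑ/ (alveolo-palatal), /ʕ/ (pharyngeal).
Gaps, from front to back: retroflex lacks voiced (/ʐ/); velar lacks voiced (/ɣ/).

/ʐ/, /ɣ/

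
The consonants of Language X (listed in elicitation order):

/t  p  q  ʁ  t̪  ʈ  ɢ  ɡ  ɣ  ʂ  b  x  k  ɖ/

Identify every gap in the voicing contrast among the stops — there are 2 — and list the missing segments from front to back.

/d̪/, /d/

Voiceless: /p/ (bilabial), /t̪/ (dental), /t/ (alveolar), /ʈ/ (retroflex), /k/ (velar), /q/ (uvular).
Voiced: /b/ (bilabial), /ɖ/ (retroflex), /ɡ/ (velar), /ɢ/ (uvular).
Gaps, from front to back: dental lacks voiced (/d̪/); alveolar lacks voiced (/d/).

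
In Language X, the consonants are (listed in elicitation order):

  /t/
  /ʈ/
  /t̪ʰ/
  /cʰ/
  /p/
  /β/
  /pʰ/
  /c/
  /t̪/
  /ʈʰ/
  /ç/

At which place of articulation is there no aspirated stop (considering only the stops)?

alveolar

bilabial: plain /p/, aspirated /pʰ/.
dental: plain /t̪/, aspirated /t̪ʰ/.
alveolar: plain /t/, aspirated —.
retroflex: plain /ʈ/, aspirated /ʈʰ/.
palatal: plain /c/, aspirated /cʰ/.
Every place of articulation has an aspirated member except alveolar, where /tʰ/ would be expected.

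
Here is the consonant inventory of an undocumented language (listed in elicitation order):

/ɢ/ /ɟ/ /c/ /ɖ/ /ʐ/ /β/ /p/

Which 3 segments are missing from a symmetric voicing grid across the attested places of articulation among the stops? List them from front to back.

/b/, /ʈ/, /q/

bilabial: voiceless /p/, voiced —.
retroflex: voiceless —, voiced /ɖ/.
palatal: voiceless /c/, voiced /ɟ/.
uvular: voiceless —, voiced /ɢ/.
Gaps, from front to back: bilabial lacks voiced (/b/); retroflex lacks voiceless (/ʈ/); uvular lacks voiceless (/q/).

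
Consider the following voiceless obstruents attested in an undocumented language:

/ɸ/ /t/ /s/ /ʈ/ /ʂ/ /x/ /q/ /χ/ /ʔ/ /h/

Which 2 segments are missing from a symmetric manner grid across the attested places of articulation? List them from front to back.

/p/, /k/

place of articulation  stop      fricative
bilabial          —         ɸ       
alveolar          t         s       
retroflex         ʈ         ʂ       
velar             —         x       
uvular            q         χ       
glottal           ʔ         h       
Gaps, from front to back: bilabial lacks stop (/p/); velar lacks stop (/k/).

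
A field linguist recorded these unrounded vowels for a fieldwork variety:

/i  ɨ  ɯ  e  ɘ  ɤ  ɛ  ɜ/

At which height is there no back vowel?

high: front /i/, central /ɨ/, back /ɯ/.
high-mid: front /e/, central /ɘ/, back /ɤ/.
low-mid: front /ɛ/, central /ɜ/, back —.
Every height has a back member except low-mid, where /ʌ/ would be expected.

low-mid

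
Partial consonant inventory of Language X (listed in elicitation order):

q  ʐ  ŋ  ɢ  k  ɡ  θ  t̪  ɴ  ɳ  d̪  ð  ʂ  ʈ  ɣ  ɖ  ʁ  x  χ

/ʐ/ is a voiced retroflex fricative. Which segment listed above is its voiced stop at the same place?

/ɖ/

The voiced stop at the same place is a voiced retroflex stop — in this inventory, /ɖ/.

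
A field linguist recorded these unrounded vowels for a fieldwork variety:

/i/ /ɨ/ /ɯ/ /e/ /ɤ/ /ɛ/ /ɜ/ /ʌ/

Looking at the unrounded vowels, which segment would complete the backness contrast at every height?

height            front     central   back    
high              i         ɨ         ɯ       
high-mid          e         —         ɤ       
low-mid           ɛ         ɜ         ʌ       
The high-mid row has no central member, so the gap is the high-mid central unrounded vowel /ɘ/.

/ɘ/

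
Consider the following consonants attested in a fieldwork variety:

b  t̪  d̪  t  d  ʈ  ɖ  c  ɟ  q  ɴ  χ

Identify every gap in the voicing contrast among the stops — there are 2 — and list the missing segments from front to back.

/p/, /ɢ/

Voiceless: /t̪/ (dental), /t/ (alveolar), /ʈ/ (retroflex), /c/ (palatal), /q/ (uvular).
Voiced: /b/ (bilabial), /d̪/ (dental), /d/ (alveolar), /ɖ/ (retroflex), /ɟ/ (palatal).
Gaps, from front to back: bilabial lacks voiceless (/p/); uvular lacks voiced (/ɢ/).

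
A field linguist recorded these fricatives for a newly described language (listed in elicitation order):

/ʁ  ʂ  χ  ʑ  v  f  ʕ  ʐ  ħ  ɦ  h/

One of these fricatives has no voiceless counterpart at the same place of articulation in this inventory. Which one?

Labiodental: /f/ ~ /v/
Retroflex: /ʂ/ ~ /ʐ/
Uvular: /χ/ ~ /ʁ/
Pharyngeal: /ħ/ ~ /ʕ/
Glottal: /h/ ~ /ɦ/
Alveolo-palatal: only /ʑ/ (voiced); no voiceless partner.
So /ʑ/ is the unpaired segment.

/ʑ/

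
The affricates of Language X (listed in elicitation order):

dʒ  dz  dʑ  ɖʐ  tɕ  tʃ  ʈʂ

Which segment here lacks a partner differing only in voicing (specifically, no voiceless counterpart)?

Postalveolar: /tʃ/ ~ /dʒ/
Retroflex: /ʈʂ/ ~ /ɖʐ/
Alveolo-palatal: /tɕ/ ~ /dʑ/
Alveolar: only /dz/ (voiced); no voiceless partner.
So /dz/ is the unpaired segment.

/dz/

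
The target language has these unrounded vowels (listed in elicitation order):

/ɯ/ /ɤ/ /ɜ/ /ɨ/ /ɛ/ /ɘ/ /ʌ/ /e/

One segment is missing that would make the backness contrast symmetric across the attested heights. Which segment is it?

Front: /e/ (high-mid), /ɛ/ (low-mid).
Central: /ɨ/ (high), /ɘ/ (high-mid), /ɜ/ (low-mid).
Back: /ɯ/ (high), /ɤ/ (high-mid), /ʌ/ (low-mid).
The high row has no front member, so the gap is the high front unrounded vowel /i/.

/i/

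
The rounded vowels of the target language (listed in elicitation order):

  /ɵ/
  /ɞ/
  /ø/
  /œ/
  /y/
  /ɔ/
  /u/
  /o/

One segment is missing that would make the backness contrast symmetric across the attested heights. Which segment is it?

height            front     central   back    
high              y         —         u       
high-mid          ø         ɵ         o       
low-mid           œ         ɞ         ɔ       
The high row has no central member, so the gap is the high central rounded vowel /ʉ/.

/ʉ/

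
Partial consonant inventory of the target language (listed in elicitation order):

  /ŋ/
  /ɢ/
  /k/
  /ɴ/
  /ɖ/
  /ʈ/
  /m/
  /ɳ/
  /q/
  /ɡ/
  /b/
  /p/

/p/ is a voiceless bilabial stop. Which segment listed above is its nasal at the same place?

/m/

The nasal at the same place is a bilabial nasal — in this inventory, /m/.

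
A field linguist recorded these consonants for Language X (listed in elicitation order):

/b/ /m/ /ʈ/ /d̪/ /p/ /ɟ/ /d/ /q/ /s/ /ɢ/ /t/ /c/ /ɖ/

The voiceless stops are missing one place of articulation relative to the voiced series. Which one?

Voiceless: /p/ (bilabial), /t/ (alveolar), /ʈ/ (retroflex), /c/ (palatal), /q/ (uvular).
Voiced: /b/ (bilabial), /d̪/ (dental), /d/ (alveolar), /ɖ/ (retroflex), /ɟ/ (palatal), /ɢ/ (uvular).
Every place of articulation has a voiceless member except dental, where /t̪/ would be expected.

dental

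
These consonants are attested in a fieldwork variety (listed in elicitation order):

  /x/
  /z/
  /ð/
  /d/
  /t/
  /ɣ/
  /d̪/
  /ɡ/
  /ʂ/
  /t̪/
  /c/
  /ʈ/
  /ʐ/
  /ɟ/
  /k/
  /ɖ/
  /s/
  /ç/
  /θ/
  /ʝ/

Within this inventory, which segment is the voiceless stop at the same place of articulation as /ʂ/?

/ʂ/ is a voiceless retroflex fricative.
The voiceless stop at the same place is a voiceless retroflex stop — in this inventory, /ʈ/.

/ʈ/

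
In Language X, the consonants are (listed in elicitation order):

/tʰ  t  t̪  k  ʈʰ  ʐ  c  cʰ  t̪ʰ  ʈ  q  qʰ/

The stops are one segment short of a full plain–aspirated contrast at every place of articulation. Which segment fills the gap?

dental: plain /t̪/, aspirated /t̪ʰ/.
alveolar: plain /t/, aspirated /tʰ/.
retroflex: plain /ʈ/, aspirated /ʈʰ/.
palatal: plain /c/, aspirated /cʰ/.
velar: plain /k/, aspirated —.
uvular: plain /q/, aspirated /qʰ/.
The velar row has no aspirated member, so the gap is the aspirated velar stop /kʰ/.

/kʰ/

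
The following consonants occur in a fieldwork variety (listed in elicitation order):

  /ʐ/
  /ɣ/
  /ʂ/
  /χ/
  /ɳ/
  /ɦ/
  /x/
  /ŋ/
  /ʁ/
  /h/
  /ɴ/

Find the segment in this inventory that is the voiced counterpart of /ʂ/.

/ʐ/

/ʂ/ is a voiceless retroflex fricative.
The voiced counterpart is a voiced retroflex fricative — in this inventory, /ʐ/.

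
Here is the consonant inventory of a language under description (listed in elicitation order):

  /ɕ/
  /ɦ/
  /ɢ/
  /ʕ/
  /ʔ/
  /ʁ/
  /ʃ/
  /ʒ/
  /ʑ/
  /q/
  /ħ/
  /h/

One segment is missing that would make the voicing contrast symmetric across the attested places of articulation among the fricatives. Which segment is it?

place of articulation  voiceless  voiced  
postalveolar      ʃ         ʒ       
alveolo-palatal   ɕ         ʑ       
uvular            —         ʁ       
pharyngeal        ħ         ʕ       
glottal           h         ɦ       
The uvular row has no voiceless member, so the gap is the voiceless uvular fricative /χ/.

/χ/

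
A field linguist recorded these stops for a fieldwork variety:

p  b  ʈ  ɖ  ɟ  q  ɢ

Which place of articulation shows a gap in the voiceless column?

palatal

place of articulation  voiceless  voiced  
bilabial          p         b       
retroflex         ʈ         ɖ       
palatal           —         ɟ       
uvular            q         ɢ       
Every place of articulation has a voiceless member except palatal, where /c/ would be expected.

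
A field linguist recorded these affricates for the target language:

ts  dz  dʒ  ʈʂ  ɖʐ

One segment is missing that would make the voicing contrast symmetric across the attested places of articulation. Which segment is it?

place of articulation  voiceless  voiced  
alveolar          ts        dz      
postalveolar      —         dʒ      
retroflex         ʈʂ        ɖʐ      
The postalveolar row has no voiceless member, so the gap is the voiceless postalveolar affricate /tʃ/.

/tʃ/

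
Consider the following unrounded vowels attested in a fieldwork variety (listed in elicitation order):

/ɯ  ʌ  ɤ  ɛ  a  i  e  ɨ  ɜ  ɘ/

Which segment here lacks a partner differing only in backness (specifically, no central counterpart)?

/a/

High: /i/ ~ /ɨ/ ~ /ɯ/
High-mid: /e/ ~ /ɘ/ ~ /ɤ/
Low-mid: /ɛ/ ~ /ɜ/ ~ /ʌ/
Low: only /a/ (front); no central partner.
So /a/ is the unpaired segment.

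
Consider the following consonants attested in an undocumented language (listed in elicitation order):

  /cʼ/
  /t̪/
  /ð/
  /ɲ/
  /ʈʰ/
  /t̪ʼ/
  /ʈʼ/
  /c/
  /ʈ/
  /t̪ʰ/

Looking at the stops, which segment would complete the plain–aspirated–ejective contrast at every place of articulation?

dental: plain /t̪/, aspirated /t̪ʰ/, ejective /t̪ʼ/.
retroflex: plain /ʈ/, aspirated /ʈʰ/, ejective /ʈʼ/.
palatal: plain /c/, aspirated —, ejective /cʼ/.
The palatal row has no aspirated member, so the gap is the aspirated palatal stop /cʰ/.

/cʰ/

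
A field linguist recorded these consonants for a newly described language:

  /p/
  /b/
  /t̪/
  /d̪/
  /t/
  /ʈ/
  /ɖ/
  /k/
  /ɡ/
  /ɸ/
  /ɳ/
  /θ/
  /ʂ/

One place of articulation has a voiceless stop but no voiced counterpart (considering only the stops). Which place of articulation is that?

alveolar

bilabial: voiceless /p/, voiced /b/.
dental: voiceless /t̪/, voiced /d̪/.
alveolar: voiceless /t/, voiced —.
retroflex: voiceless /ʈ/, voiced /ɖ/.
velar: voiceless /k/, voiced /ɡ/.
Every place of articulation has a voiced member except alveolar, where /d/ would be expected.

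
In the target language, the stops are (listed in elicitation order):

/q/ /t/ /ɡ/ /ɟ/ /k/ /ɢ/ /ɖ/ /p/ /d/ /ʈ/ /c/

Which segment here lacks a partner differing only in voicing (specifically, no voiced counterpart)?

/p/

Alveolar: /t/ ~ /d/
Retroflex: /ʈ/ ~ /ɖ/
Palatal: /c/ ~ /ɟ/
Velar: /k/ ~ /ɡ/
Uvular: /q/ ~ /ɢ/
Bilabial: only /p/ (voiceless); no voiced partner.
So /p/ is the unpaired segment.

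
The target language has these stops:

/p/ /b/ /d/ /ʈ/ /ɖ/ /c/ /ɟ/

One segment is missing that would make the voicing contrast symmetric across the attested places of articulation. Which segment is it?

/t/

bilabial: voiceless /p/, voiced /b/.
alveolar: voiceless —, voiced /d/.
retroflex: voiceless /ʈ/, voiced /ɖ/.
palatal: voiceless /c/, voiced /ɟ/.
The alveolar row has no voiceless member, so the gap is the voiceless alveolar stop /t/.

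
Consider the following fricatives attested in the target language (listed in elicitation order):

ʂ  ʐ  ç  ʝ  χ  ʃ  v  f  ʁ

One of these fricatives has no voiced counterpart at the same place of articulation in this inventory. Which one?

/ʃ/

Labiodental: /f/ ~ /v/
Retroflex: /ʂ/ ~ /ʐ/
Palatal: /ç/ ~ /ʝ/
Uvular: /χ/ ~ /ʁ/
Postalveolar: only /ʃ/ (voiceless); no voiced partner.
So /ʃ/ is the unpaired segment.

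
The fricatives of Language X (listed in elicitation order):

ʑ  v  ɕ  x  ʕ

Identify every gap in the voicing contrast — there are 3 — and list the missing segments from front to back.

/f/, /ɣ/, /ħ/

labiodental: voiceless —, voiced /v/.
alveolo-palatal: voiceless /ɕ/, voiced /ʑ/.
velar: voiceless /x/, voiced —.
pharyngeal: voiceless —, voiced /ʕ/.
Gaps, from front to back: labiodental lacks voiceless (/f/); velar lacks voiced (/ɣ/); pharyngeal lacks voiceless (/ħ/).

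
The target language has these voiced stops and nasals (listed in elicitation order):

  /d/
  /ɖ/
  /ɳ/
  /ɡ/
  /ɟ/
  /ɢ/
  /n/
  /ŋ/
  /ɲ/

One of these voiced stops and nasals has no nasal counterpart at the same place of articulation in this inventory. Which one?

/ɢ/

Alveolar: /d/ ~ /n/
Retroflex: /ɖ/ ~ /ɳ/
Palatal: /ɟ/ ~ /ɲ/
Velar: /ɡ/ ~ /ŋ/
Uvular: only /ɢ/ (oral stop); no nasal partner.
So /ɢ/ is the unpaired segment.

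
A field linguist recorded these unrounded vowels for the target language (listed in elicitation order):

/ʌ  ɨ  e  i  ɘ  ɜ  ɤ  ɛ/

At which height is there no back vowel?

high

high: front /i/, central /ɨ/, back —.
high-mid: front /e/, central /ɘ/, back /ɤ/.
low-mid: front /ɛ/, central /ɜ/, back /ʌ/.
Every height has a back member except high, where /ɯ/ would be expected.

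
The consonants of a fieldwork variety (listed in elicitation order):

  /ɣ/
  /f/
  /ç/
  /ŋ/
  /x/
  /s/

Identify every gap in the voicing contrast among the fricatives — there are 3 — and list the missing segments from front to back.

/v/, /z/, /ʝ/

Voiceless: /f/ (labiodental), /s/ (alveolar), /ç/ (palatal), /x/ (velar).
Voiced: /ɣ/ (velar).
Gaps, from front to back: labiodental lacks voiced (/v/); alveolar lacks voiced (/z/); palatal lacks voiced (/ʝ/).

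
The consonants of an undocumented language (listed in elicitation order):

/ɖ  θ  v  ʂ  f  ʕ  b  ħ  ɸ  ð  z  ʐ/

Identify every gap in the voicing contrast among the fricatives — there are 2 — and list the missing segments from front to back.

Voiceless: /ɸ/ (bilabial), /f/ (labiodental), /θ/ (dental), /ʂ/ (retroflex), /ħ/ (pharyngeal).
Voiced: /v/ (labiodental), /ð/ (dental), /z/ (alveolar), /ʐ/ (retroflex), /ʕ/ (pharyngeal).
Gaps, from front to back: bilabial lacks voiced (/β/); alveolar lacks voiceless (/s/).

/β/, /s/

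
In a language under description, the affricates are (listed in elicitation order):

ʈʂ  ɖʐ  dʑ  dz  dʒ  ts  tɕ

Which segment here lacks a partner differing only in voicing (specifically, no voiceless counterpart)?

/dʒ/

Alveolar: /ts/ ~ /dz/
Retroflex: /ʈʂ/ ~ /ɖʐ/
Alveolo-palatal: /tɕ/ ~ /dʑ/
Postalveolar: only /dʒ/ (voiced); no voiceless partner.
So /dʒ/ is the unpaired segment.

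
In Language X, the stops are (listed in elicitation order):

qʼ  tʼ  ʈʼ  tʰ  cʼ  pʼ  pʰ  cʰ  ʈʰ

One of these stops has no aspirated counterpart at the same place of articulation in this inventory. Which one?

/qʼ/

Bilabial: /pʰ/ ~ /pʼ/
Alveolar: /tʰ/ ~ /tʼ/
Retroflex: /ʈʰ/ ~ /ʈʼ/
Palatal: /cʰ/ ~ /cʼ/
Uvular: only /qʼ/ (ejective); no aspirated partner.
So /qʼ/ is the unpaired segment.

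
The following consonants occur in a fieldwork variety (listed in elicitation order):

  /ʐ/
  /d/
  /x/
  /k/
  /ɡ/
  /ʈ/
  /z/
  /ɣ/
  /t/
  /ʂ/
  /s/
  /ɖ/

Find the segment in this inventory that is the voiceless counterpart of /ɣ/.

/ɣ/ is a voiced velar fricative.
The voiceless counterpart is a voiceless velar fricative — in this inventory, /x/.

/x/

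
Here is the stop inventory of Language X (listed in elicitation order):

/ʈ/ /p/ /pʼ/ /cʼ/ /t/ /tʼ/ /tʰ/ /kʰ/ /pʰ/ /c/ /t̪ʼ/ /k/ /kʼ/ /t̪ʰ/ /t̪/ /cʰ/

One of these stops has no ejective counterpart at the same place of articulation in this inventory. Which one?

Bilabial: /p/ ~ /pʰ/ ~ /pʼ/
Dental: /t̪/ ~ /t̪ʰ/ ~ /t̪ʼ/
Alveolar: /t/ ~ /tʰ/ ~ /tʼ/
Palatal: /c/ ~ /cʰ/ ~ /cʼ/
Velar: /k/ ~ /kʰ/ ~ /kʼ/
Retroflex: only /ʈ/ (plain); no ejective partner.
So /ʈ/ is the unpaired segment.

/ʈ/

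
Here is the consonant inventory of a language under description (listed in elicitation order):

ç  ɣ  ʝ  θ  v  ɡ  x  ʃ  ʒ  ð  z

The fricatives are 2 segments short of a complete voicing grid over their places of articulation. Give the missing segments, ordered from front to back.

labiodental: voiceless —, voiced /v/.
dental: voiceless /θ/, voiced /ð/.
alveolar: voiceless —, voiced /z/.
postalveolar: voiceless /ʃ/, voiced /ʒ/.
palatal: voiceless /ç/, voiced /ʝ/.
velar: voiceless /x/, voiced /ɣ/.
Gaps, from front to back: labiodental lacks voiceless (/f/); alveolar lacks voiceless (/s/).

/f/, /s/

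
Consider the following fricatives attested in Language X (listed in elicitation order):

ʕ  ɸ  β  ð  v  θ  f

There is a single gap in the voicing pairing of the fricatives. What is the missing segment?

bilabial: voiceless /ɸ/, voiced /β/.
labiodental: voiceless /f/, voiced /v/.
dental: voiceless /θ/, voiced /ð/.
pharyngeal: voiceless —, voiced /ʕ/.
The pharyngeal row has no voiceless member, so the gap is the voiceless pharyngeal fricative /ħ/.

/ħ/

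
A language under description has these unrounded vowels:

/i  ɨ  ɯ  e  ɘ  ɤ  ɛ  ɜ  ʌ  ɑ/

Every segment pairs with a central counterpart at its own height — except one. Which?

/ɑ/

High: /i/ ~ /ɨ/ ~ /ɯ/
High-mid: /e/ ~ /ɘ/ ~ /ɤ/
Low-mid: /ɛ/ ~ /ɜ/ ~ /ʌ/
Low: only /ɑ/ (back); no central partner.
So /ɑ/ is the unpaired segment.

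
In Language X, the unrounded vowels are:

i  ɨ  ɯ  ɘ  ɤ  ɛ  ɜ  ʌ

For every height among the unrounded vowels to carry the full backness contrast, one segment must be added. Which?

/e/

Front: /i/ (high), /ɛ/ (low-mid).
Central: /ɨ/ (high), /ɘ/ (high-mid), /ɜ/ (low-mid).
Back: /ɯ/ (high), /ɤ/ (high-mid), /ʌ/ (low-mid).
The high-mid row has no front member, so the gap is the high-mid front unrounded vowel /e/.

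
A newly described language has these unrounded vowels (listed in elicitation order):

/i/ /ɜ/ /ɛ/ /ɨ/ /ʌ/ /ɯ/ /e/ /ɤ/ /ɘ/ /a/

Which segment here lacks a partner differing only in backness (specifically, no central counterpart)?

/a/

High: /i/ ~ /ɨ/ ~ /ɯ/
High-mid: /e/ ~ /ɘ/ ~ /ɤ/
Low-mid: /ɛ/ ~ /ɜ/ ~ /ʌ/
Low: only /a/ (front); no central partner.
So /a/ is the unpaired segment.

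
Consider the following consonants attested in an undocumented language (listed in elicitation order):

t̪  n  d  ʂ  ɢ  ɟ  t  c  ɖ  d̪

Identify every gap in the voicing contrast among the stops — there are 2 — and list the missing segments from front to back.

Voiceless: /t̪/ (dental), /t/ (alveolar), /c/ (palatal).
Voiced: /d̪/ (dental), /d/ (alveolar), /ɖ/ (retroflex), /ɟ/ (palatal), /ɢ/ (uvular).
Gaps, from front to back: retroflex lacks voiceless (/ʈ/); uvular lacks voiceless (/q/).

/ʈ/, /q/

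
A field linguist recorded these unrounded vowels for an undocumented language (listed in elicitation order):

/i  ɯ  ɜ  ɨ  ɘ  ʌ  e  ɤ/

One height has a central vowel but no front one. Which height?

low-mid

Front: /i/ (high), /e/ (high-mid).
Central: /ɨ/ (high), /ɘ/ (high-mid), /ɜ/ (low-mid).
Back: /ɯ/ (high), /ɤ/ (high-mid), /ʌ/ (low-mid).
Every height has a front member except low-mid, where /ɛ/ would be expected.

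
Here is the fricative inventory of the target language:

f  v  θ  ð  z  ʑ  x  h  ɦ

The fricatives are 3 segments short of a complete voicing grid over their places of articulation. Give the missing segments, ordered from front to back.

place of articulation  voiceless  voiced  
labiodental       f         v       
dental            θ         ð       
alveolar          —         z       
alveolo-palatal   —         ʑ       
velar             x         —       
glottal           h         ɦ       
Gaps, from front to back: alveolar lacks voiceless (/s/); alveolo-palatal lacks voiceless (/ɕ/); velar lacks voiced (/ɣ/).

/s/, /ɕ/, /ɣ/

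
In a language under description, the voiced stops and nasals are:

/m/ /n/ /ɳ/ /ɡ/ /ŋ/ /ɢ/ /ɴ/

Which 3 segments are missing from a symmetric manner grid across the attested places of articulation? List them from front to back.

/b/, /d/, /ɖ/

place of articulation  oral stop  nasal   
bilabial          —         m       
alveolar          —         n       
retroflex         —         ɳ       
velar             ɡ         ŋ       
uvular            ɢ         ɴ       
Gaps, from front to back: bilabial lacks oral stop (/b/); alveolar lacks oral stop (/d/); retroflex lacks oral stop (/ɖ/).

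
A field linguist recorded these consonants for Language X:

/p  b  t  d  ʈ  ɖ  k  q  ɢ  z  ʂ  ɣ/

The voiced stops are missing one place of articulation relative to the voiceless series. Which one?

place of articulation  voiceless  voiced  
bilabial          p         b       
alveolar          t         d       
retroflex         ʈ         ɖ       
velar             k         —       
uvular            q         ɢ       
Every place of articulation has a voiced member except velar, where /ɡ/ would be expected.

velar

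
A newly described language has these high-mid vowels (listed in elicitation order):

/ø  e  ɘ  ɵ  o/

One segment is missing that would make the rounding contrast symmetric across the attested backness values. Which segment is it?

/ɤ/

Unrounded: /e/ (front), /ɘ/ (central).
Rounded: /ø/ (front), /ɵ/ (central), /o/ (back).
The back row has no unrounded member, so the gap is the back unrounded vowel /ɤ/.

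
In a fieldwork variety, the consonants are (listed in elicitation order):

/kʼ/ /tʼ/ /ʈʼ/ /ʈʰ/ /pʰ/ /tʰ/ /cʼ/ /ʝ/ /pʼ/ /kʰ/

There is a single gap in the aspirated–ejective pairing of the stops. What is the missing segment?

/cʰ/

place of articulation  aspirated  ejective
bilabial          pʰ        pʼ      
alveolar          tʰ        tʼ      
retroflex         ʈʰ        ʈʼ      
palatal           —         cʼ      
velar             kʰ        kʼ      
The palatal row has no aspirated member, so the gap is the aspirated palatal stop /cʰ/.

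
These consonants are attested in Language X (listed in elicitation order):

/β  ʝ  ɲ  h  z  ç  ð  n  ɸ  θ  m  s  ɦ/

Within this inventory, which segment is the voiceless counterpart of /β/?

/β/ is a voiced bilabial fricative.
The voiceless counterpart is a voiceless bilabial fricative — in this inventory, /ɸ/.

/ɸ/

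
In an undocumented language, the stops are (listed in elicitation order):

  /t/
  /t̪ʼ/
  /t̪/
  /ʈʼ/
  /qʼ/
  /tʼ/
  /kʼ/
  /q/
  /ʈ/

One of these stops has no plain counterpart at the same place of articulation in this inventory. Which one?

Dental: /t̪/ ~ /t̪ʼ/
Alveolar: /t/ ~ /tʼ/
Retroflex: /ʈ/ ~ /ʈʼ/
Uvular: /q/ ~ /qʼ/
Velar: only /kʼ/ (ejective); no plain partner.
So /kʼ/ is the unpaired segment.

/kʼ/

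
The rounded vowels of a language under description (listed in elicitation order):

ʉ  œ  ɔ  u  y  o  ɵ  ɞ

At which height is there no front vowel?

height            front     central   back    
high              y         ʉ         u       
high-mid          —         ɵ         o       
low-mid           œ         ɞ         ɔ       
Every height has a front member except high-mid, where /ø/ would be expected.

high-mid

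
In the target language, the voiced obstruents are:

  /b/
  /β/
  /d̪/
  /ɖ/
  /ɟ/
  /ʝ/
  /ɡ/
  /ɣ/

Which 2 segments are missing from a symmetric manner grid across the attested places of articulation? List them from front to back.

/ð/, /ʐ/

bilabial: stop /b/, fricative /β/.
dental: stop /d̪/, fricative —.
retroflex: stop /ɖ/, fricative —.
palatal: stop /ɟ/, fricative /ʝ/.
velar: stop /ɡ/, fricative /ɣ/.
Gaps, from front to back: dental lacks fricative (/ð/); retroflex lacks fricative (/ʐ/).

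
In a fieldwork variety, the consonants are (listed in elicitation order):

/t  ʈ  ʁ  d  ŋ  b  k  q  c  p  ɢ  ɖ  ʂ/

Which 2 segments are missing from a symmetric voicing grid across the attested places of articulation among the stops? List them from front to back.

Voiceless: /p/ (bilabial), /t/ (alveolar), /ʈ/ (retroflex), /c/ (palatal), /k/ (velar), /q/ (uvular).
Voiced: /b/ (bilabial), /d/ (alveolar), /ɖ/ (retroflex), /ɢ/ (uvular).
Gaps, from front to back: palatal lacks voiced (/ɟ/); velar lacks voiced (/ɡ/).

/ɟ/, /ɡ/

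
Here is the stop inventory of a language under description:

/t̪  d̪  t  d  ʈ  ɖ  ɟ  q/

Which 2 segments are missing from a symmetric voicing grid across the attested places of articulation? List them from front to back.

/c/, /ɢ/

place of articulation  voiceless  voiced  
dental            t̪        d̪      
alveolar          t         d       
retroflex         ʈ         ɖ       
palatal           —         ɟ       
uvular            q         —       
Gaps, from front to back: palatal lacks voiceless (/c/); uvular lacks voiced (/ɢ/).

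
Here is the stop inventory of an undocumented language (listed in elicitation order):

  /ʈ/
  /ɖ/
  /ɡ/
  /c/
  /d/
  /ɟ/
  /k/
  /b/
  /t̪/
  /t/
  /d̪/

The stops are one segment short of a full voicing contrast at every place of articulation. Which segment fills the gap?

/p/

Voiceless: /t̪/ (dental), /t/ (alveolar), /ʈ/ (retroflex), /c/ (palatal), /k/ (velar).
Voiced: /b/ (bilabial), /d̪/ (dental), /d/ (alveolar), /ɖ/ (retroflex), /ɟ/ (palatal), /ɡ/ (velar).
The bilabial row has no voiceless member, so the gap is the voiceless bilabial stop /p/.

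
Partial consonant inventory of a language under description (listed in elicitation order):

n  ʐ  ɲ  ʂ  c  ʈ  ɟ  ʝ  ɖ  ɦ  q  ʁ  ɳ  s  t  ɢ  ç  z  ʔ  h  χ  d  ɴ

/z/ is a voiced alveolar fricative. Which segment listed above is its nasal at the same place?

/n/

The nasal at the same place is an alveolar nasal — in this inventory, /n/.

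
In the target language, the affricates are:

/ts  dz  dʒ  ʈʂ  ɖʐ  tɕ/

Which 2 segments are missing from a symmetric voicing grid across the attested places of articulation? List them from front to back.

/tʃ/, /dʑ/

place of articulation  voiceless  voiced  
alveolar          ts        dz      
postalveolar      —         dʒ      
retroflex         ʈʂ        ɖʐ      
alveolo-palatal   tɕ        —       
Gaps, from front to back: postalveolar lacks voiceless (/tʃ/); alveolo-palatal lacks voiced (/dʑ/).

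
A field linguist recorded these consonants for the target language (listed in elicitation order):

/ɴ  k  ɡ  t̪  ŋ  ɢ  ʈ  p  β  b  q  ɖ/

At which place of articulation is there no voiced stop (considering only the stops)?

dental

place of articulation  voiceless  voiced  
bilabial          p         b       
dental            t̪        —       
retroflex         ʈ         ɖ       
velar             k         ɡ       
uvular            q         ɢ       
Every place of articulation has a voiced member except dental, where /d̪/ would be expected.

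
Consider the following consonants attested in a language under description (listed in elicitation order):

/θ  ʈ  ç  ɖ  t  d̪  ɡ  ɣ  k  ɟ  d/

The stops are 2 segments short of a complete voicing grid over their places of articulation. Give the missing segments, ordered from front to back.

dental: voiceless —, voiced /d̪/.
alveolar: voiceless /t/, voiced /d/.
retroflex: voiceless /ʈ/, voiced /ɖ/.
palatal: voiceless —, voiced /ɟ/.
velar: voiceless /k/, voiced /ɡ/.
Gaps, from front to back: dental lacks voiceless (/t̪/); palatal lacks voiceless (/c/).

/t̪/, /c/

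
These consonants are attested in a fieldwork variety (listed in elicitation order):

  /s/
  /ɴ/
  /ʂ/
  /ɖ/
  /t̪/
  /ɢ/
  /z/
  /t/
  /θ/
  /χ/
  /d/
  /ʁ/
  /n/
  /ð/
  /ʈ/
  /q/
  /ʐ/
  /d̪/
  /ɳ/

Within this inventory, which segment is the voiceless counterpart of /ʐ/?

/ʐ/ is a voiced retroflex fricative.
The voiceless counterpart is a voiceless retroflex fricative — in this inventory, /ʂ/.

/ʂ/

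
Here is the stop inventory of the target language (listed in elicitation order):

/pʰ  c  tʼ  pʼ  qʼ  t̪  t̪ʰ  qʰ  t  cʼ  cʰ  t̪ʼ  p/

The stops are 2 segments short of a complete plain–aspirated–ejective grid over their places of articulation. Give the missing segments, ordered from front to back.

/tʰ/, /q/

Plain: /p/ (bilabial), /t̪/ (dental), /t/ (alveolar), /c/ (palatal).
Aspirated: /pʰ/ (bilabial), /t̪ʰ/ (dental), /cʰ/ (palatal), /qʰ/ (uvular).
Ejective: /pʼ/ (bilabial), /t̪ʼ/ (dental), /tʼ/ (alveolar), /cʼ/ (palatal), /qʼ/ (uvular).
Gaps, from front to back: alveolar lacks aspirated (/tʰ/); uvular lacks plain (/q/).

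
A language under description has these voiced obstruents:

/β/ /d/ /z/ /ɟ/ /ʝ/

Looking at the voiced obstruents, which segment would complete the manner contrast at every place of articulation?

bilabial: stop —, fricative /β/.
alveolar: stop /d/, fricative /z/.
palatal: stop /ɟ/, fricative /ʝ/.
The bilabial row has no stop member, so the gap is the bilabial stop /b/.

/b/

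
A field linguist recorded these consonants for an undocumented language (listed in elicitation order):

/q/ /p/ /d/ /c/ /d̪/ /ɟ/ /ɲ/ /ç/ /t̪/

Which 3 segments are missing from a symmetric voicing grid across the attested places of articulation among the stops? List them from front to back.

bilabial: voiceless /p/, voiced —.
dental: voiceless /t̪/, voiced /d̪/.
alveolar: voiceless —, voiced /d/.
palatal: voiceless /c/, voiced /ɟ/.
uvular: voiceless /q/, voiced —.
Gaps, from front to back: bilabial lacks voiced (/b/); alveolar lacks voiceless (/t/); uvular lacks voiced (/ɢ/).

/b/, /t/, /ɢ/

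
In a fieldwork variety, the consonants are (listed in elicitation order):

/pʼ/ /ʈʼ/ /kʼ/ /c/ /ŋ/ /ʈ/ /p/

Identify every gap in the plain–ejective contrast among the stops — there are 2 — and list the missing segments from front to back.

/cʼ/, /k/

place of articulation  plain     ejective
bilabial          p         pʼ      
retroflex         ʈ         ʈʼ      
palatal           c         —       
velar             —         kʼ      
Gaps, from front to back: palatal lacks ejective (/cʼ/); velar lacks plain (/k/).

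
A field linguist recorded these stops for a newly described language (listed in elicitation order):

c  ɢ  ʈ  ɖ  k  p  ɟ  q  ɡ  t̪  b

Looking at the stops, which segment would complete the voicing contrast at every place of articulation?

/d̪/

place of articulation  voiceless  voiced  
bilabial          p         b       
dental            t̪        —       
retroflex         ʈ         ɖ       
palatal           c         ɟ       
velar             k         ɡ       
uvular            q         ɢ       
The dental row has no voiced member, so the gap is the voiced dental stop /d̪/.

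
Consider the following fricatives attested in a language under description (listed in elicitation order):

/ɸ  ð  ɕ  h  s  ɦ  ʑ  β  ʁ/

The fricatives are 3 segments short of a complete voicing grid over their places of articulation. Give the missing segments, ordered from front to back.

/θ/, /z/, /χ/

bilabial: voiceless /ɸ/, voiced /β/.
dental: voiceless —, voiced /ð/.
alveolar: voiceless /s/, voiced —.
alveolo-palatal: voiceless /ɕ/, voiced /ʑ/.
uvular: voiceless —, voiced /ʁ/.
glottal: voiceless /h/, voiced /ɦ/.
Gaps, from front to back: dental lacks voiceless (/θ/); alveolar lacks voiced (/z/); uvular lacks voiceless (/χ/).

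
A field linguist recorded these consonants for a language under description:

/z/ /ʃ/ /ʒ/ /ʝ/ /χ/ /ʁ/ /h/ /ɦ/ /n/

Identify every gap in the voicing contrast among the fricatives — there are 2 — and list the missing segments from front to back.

/s/, /ç/

Voiceless: /ʃ/ (postalveolar), /χ/ (uvular), /h/ (glottal).
Voiced: /z/ (alveolar), /ʒ/ (postalveolar), /ʝ/ (palatal), /ʁ/ (uvular), /ɦ/ (glottal).
Gaps, from front to back: alveolar lacks voiceless (/s/); palatal lacks voiceless (/ç/).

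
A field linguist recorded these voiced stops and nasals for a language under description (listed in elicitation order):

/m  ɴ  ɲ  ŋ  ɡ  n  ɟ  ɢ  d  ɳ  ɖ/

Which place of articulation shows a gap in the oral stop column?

bilabial

place of articulation  oral stop  nasal   
bilabial          —         m       
alveolar          d         n       
retroflex         ɖ         ɳ       
palatal           ɟ         ɲ       
velar             ɡ         ŋ       
uvular            ɢ         ɴ       
Every place of articulation has an oral stop member except bilabial, where /b/ would be expected.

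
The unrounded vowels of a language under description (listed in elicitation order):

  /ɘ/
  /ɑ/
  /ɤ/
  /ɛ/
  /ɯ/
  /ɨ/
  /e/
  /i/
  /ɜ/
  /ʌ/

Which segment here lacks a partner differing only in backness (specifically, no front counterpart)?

/ɑ/

High: /i/ ~ /ɨ/ ~ /ɯ/
High-mid: /e/ ~ /ɘ/ ~ /ɤ/
Low-mid: /ɛ/ ~ /ɜ/ ~ /ʌ/
Low: only /ɑ/ (back); no front partner.
So /ɑ/ is the unpaired segment.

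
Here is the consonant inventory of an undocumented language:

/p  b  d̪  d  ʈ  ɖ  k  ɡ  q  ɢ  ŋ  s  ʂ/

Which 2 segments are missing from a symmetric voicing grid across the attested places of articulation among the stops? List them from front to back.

/t̪/, /t/

bilabial: voiceless /p/, voiced /b/.
dental: voiceless —, voiced /d̪/.
alveolar: voiceless —, voiced /d/.
retroflex: voiceless /ʈ/, voiced /ɖ/.
velar: voiceless /k/, voiced /ɡ/.
uvular: voiceless /q/, voiced /ɢ/.
Gaps, from front to back: dental lacks voiceless (/t̪/); alveolar lacks voiceless (/t/).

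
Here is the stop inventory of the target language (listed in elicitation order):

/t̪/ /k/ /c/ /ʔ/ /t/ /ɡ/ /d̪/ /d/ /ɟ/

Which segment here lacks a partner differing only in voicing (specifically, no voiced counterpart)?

Dental: /t̪/ ~ /d̪/
Alveolar: /t/ ~ /d/
Palatal: /c/ ~ /ɟ/
Velar: /k/ ~ /ɡ/
Glottal: only /ʔ/ (voiceless); no voiced partner.
So /ʔ/ is the unpaired segment.

/ʔ/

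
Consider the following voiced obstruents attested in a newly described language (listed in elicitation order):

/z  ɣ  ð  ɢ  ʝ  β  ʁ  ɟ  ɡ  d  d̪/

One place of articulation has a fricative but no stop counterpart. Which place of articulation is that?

bilabial

Stop: /d̪/ (dental), /d/ (alveolar), /ɟ/ (palatal), /ɡ/ (velar), /ɢ/ (uvular).
Fricative: /β/ (bilabial), /ð/ (dental), /z/ (alveolar), /ʝ/ (palatal), /ɣ/ (velar), /ʁ/ (uvular).
Every place of articulation has a stop member except bilabial, where /b/ would be expected.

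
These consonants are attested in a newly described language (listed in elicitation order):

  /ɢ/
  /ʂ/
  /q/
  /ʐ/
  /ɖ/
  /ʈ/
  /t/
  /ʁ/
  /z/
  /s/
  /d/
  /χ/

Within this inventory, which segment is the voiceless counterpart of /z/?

/z/ is a voiced alveolar fricative.
The voiceless counterpart is a voiceless alveolar fricative — in this inventory, /s/.

/s/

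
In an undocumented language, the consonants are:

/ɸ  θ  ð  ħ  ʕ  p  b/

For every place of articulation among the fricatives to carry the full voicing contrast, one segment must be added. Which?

/β/

Voiceless: /ɸ/ (bilabial), /θ/ (dental), /ħ/ (pharyngeal).
Voiced: /ð/ (dental), /ʕ/ (pharyngeal).
The bilabial row has no voiced member, so the gap is the voiced bilabial fricative /β/.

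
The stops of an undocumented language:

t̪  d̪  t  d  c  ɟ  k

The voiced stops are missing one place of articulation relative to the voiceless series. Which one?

dental: voiceless /t̪/, voiced /d̪/.
alveolar: voiceless /t/, voiced /d/.
palatal: voiceless /c/, voiced /ɟ/.
velar: voiceless /k/, voiced —.
Every place of articulation has a voiced member except velar, where /ɡ/ would be expected.

velar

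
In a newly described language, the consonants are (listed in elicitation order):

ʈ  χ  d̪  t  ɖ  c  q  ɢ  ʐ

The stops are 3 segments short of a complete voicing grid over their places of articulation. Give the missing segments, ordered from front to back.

/t̪/, /d/, /ɟ/

place of articulation  voiceless  voiced  
dental            —         d̪      
alveolar          t         —       
retroflex         ʈ         ɖ       
palatal           c         —       
uvular            q         ɢ       
Gaps, from front to back: dental lacks voiceless (/t̪/); alveolar lacks voiced (/d/); palatal lacks voiced (/ɟ/).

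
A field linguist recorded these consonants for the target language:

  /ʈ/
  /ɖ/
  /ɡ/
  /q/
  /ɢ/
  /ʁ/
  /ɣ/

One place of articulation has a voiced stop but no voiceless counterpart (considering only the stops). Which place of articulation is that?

retroflex: voiceless /ʈ/, voiced /ɖ/.
velar: voiceless —, voiced /ɡ/.
uvular: voiceless /q/, voiced /ɢ/.
Every place of articulation has a voiceless member except velar, where /k/ would be expected.

velar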